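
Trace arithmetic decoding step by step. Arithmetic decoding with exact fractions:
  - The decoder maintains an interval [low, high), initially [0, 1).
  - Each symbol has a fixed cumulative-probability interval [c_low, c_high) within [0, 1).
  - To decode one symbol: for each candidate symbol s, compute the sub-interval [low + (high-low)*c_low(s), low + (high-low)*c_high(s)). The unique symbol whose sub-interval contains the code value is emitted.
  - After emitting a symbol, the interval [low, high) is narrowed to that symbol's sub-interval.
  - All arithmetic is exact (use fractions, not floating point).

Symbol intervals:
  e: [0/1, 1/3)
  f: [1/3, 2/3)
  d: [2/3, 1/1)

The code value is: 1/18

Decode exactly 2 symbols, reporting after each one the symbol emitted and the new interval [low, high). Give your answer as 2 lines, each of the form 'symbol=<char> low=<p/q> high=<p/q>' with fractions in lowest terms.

Answer: symbol=e low=0/1 high=1/3
symbol=e low=0/1 high=1/9

Derivation:
Step 1: interval [0/1, 1/1), width = 1/1 - 0/1 = 1/1
  'e': [0/1 + 1/1*0/1, 0/1 + 1/1*1/3) = [0/1, 1/3) <- contains code 1/18
  'f': [0/1 + 1/1*1/3, 0/1 + 1/1*2/3) = [1/3, 2/3)
  'd': [0/1 + 1/1*2/3, 0/1 + 1/1*1/1) = [2/3, 1/1)
  emit 'e', narrow to [0/1, 1/3)
Step 2: interval [0/1, 1/3), width = 1/3 - 0/1 = 1/3
  'e': [0/1 + 1/3*0/1, 0/1 + 1/3*1/3) = [0/1, 1/9) <- contains code 1/18
  'f': [0/1 + 1/3*1/3, 0/1 + 1/3*2/3) = [1/9, 2/9)
  'd': [0/1 + 1/3*2/3, 0/1 + 1/3*1/1) = [2/9, 1/3)
  emit 'e', narrow to [0/1, 1/9)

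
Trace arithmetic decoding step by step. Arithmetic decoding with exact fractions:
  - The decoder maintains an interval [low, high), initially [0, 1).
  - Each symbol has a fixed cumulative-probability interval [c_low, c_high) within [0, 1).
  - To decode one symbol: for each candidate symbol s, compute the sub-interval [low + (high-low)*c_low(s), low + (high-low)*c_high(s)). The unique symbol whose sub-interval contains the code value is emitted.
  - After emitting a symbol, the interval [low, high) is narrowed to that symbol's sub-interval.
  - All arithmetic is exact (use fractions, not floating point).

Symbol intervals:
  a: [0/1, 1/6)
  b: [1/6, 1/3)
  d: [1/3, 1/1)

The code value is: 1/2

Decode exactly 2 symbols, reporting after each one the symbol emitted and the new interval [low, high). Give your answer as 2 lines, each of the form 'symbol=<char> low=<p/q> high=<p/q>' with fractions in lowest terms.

Answer: symbol=d low=1/3 high=1/1
symbol=b low=4/9 high=5/9

Derivation:
Step 1: interval [0/1, 1/1), width = 1/1 - 0/1 = 1/1
  'a': [0/1 + 1/1*0/1, 0/1 + 1/1*1/6) = [0/1, 1/6)
  'b': [0/1 + 1/1*1/6, 0/1 + 1/1*1/3) = [1/6, 1/3)
  'd': [0/1 + 1/1*1/3, 0/1 + 1/1*1/1) = [1/3, 1/1) <- contains code 1/2
  emit 'd', narrow to [1/3, 1/1)
Step 2: interval [1/3, 1/1), width = 1/1 - 1/3 = 2/3
  'a': [1/3 + 2/3*0/1, 1/3 + 2/3*1/6) = [1/3, 4/9)
  'b': [1/3 + 2/3*1/6, 1/3 + 2/3*1/3) = [4/9, 5/9) <- contains code 1/2
  'd': [1/3 + 2/3*1/3, 1/3 + 2/3*1/1) = [5/9, 1/1)
  emit 'b', narrow to [4/9, 5/9)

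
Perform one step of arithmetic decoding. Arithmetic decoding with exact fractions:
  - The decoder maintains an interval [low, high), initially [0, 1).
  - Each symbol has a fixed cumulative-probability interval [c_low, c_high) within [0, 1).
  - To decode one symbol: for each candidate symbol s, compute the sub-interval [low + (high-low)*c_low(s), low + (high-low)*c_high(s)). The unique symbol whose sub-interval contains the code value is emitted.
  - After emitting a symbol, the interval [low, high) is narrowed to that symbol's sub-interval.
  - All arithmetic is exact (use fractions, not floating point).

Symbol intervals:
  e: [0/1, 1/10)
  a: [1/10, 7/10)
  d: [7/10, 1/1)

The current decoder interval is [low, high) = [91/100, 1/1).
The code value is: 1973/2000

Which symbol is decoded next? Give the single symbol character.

Interval width = high − low = 1/1 − 91/100 = 9/100
Scaled code = (code − low) / width = (1973/2000 − 91/100) / 9/100 = 17/20
  e: [0/1, 1/10) 
  a: [1/10, 7/10) 
  d: [7/10, 1/1) ← scaled code falls here ✓

Answer: d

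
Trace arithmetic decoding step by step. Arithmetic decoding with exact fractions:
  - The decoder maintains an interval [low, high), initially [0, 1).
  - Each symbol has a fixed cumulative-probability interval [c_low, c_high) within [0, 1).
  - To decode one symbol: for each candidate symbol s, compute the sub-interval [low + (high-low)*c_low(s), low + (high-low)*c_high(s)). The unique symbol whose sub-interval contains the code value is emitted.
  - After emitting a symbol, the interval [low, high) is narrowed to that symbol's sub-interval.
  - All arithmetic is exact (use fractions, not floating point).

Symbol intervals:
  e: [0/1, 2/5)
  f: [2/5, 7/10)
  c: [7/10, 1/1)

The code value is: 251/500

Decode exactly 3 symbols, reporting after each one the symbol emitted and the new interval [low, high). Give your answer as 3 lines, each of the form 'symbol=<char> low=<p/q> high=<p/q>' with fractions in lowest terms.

Answer: symbol=f low=2/5 high=7/10
symbol=e low=2/5 high=13/25
symbol=c low=121/250 high=13/25

Derivation:
Step 1: interval [0/1, 1/1), width = 1/1 - 0/1 = 1/1
  'e': [0/1 + 1/1*0/1, 0/1 + 1/1*2/5) = [0/1, 2/5)
  'f': [0/1 + 1/1*2/5, 0/1 + 1/1*7/10) = [2/5, 7/10) <- contains code 251/500
  'c': [0/1 + 1/1*7/10, 0/1 + 1/1*1/1) = [7/10, 1/1)
  emit 'f', narrow to [2/5, 7/10)
Step 2: interval [2/5, 7/10), width = 7/10 - 2/5 = 3/10
  'e': [2/5 + 3/10*0/1, 2/5 + 3/10*2/5) = [2/5, 13/25) <- contains code 251/500
  'f': [2/5 + 3/10*2/5, 2/5 + 3/10*7/10) = [13/25, 61/100)
  'c': [2/5 + 3/10*7/10, 2/5 + 3/10*1/1) = [61/100, 7/10)
  emit 'e', narrow to [2/5, 13/25)
Step 3: interval [2/5, 13/25), width = 13/25 - 2/5 = 3/25
  'e': [2/5 + 3/25*0/1, 2/5 + 3/25*2/5) = [2/5, 56/125)
  'f': [2/5 + 3/25*2/5, 2/5 + 3/25*7/10) = [56/125, 121/250)
  'c': [2/5 + 3/25*7/10, 2/5 + 3/25*1/1) = [121/250, 13/25) <- contains code 251/500
  emit 'c', narrow to [121/250, 13/25)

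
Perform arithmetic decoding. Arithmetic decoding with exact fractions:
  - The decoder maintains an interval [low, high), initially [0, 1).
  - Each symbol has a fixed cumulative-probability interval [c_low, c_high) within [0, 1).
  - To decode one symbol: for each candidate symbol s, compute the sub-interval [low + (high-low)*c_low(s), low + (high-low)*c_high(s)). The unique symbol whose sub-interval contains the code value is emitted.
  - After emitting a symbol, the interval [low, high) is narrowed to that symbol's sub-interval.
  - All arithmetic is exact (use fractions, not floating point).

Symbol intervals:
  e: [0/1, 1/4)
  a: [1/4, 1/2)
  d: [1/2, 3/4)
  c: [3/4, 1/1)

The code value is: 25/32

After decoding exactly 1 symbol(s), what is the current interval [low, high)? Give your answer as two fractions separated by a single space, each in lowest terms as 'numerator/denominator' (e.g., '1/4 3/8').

Answer: 3/4 1/1

Derivation:
Step 1: interval [0/1, 1/1), width = 1/1 - 0/1 = 1/1
  'e': [0/1 + 1/1*0/1, 0/1 + 1/1*1/4) = [0/1, 1/4)
  'a': [0/1 + 1/1*1/4, 0/1 + 1/1*1/2) = [1/4, 1/2)
  'd': [0/1 + 1/1*1/2, 0/1 + 1/1*3/4) = [1/2, 3/4)
  'c': [0/1 + 1/1*3/4, 0/1 + 1/1*1/1) = [3/4, 1/1) <- contains code 25/32
  emit 'c', narrow to [3/4, 1/1)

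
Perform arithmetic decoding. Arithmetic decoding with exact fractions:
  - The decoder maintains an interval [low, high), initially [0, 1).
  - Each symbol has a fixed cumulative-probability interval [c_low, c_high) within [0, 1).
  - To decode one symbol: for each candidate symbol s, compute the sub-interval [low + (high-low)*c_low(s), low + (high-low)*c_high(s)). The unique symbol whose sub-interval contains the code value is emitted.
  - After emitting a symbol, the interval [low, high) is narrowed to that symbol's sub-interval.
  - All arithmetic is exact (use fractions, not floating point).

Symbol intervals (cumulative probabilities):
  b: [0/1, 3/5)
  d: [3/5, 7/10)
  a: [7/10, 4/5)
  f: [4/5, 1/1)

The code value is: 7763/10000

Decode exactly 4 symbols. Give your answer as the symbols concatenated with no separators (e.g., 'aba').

Step 1: interval [0/1, 1/1), width = 1/1 - 0/1 = 1/1
  'b': [0/1 + 1/1*0/1, 0/1 + 1/1*3/5) = [0/1, 3/5)
  'd': [0/1 + 1/1*3/5, 0/1 + 1/1*7/10) = [3/5, 7/10)
  'a': [0/1 + 1/1*7/10, 0/1 + 1/1*4/5) = [7/10, 4/5) <- contains code 7763/10000
  'f': [0/1 + 1/1*4/5, 0/1 + 1/1*1/1) = [4/5, 1/1)
  emit 'a', narrow to [7/10, 4/5)
Step 2: interval [7/10, 4/5), width = 4/5 - 7/10 = 1/10
  'b': [7/10 + 1/10*0/1, 7/10 + 1/10*3/5) = [7/10, 19/25)
  'd': [7/10 + 1/10*3/5, 7/10 + 1/10*7/10) = [19/25, 77/100)
  'a': [7/10 + 1/10*7/10, 7/10 + 1/10*4/5) = [77/100, 39/50) <- contains code 7763/10000
  'f': [7/10 + 1/10*4/5, 7/10 + 1/10*1/1) = [39/50, 4/5)
  emit 'a', narrow to [77/100, 39/50)
Step 3: interval [77/100, 39/50), width = 39/50 - 77/100 = 1/100
  'b': [77/100 + 1/100*0/1, 77/100 + 1/100*3/5) = [77/100, 97/125)
  'd': [77/100 + 1/100*3/5, 77/100 + 1/100*7/10) = [97/125, 777/1000) <- contains code 7763/10000
  'a': [77/100 + 1/100*7/10, 77/100 + 1/100*4/5) = [777/1000, 389/500)
  'f': [77/100 + 1/100*4/5, 77/100 + 1/100*1/1) = [389/500, 39/50)
  emit 'd', narrow to [97/125, 777/1000)
Step 4: interval [97/125, 777/1000), width = 777/1000 - 97/125 = 1/1000
  'b': [97/125 + 1/1000*0/1, 97/125 + 1/1000*3/5) = [97/125, 3883/5000) <- contains code 7763/10000
  'd': [97/125 + 1/1000*3/5, 97/125 + 1/1000*7/10) = [3883/5000, 7767/10000)
  'a': [97/125 + 1/1000*7/10, 97/125 + 1/1000*4/5) = [7767/10000, 971/1250)
  'f': [97/125 + 1/1000*4/5, 97/125 + 1/1000*1/1) = [971/1250, 777/1000)
  emit 'b', narrow to [97/125, 3883/5000)

Answer: aadb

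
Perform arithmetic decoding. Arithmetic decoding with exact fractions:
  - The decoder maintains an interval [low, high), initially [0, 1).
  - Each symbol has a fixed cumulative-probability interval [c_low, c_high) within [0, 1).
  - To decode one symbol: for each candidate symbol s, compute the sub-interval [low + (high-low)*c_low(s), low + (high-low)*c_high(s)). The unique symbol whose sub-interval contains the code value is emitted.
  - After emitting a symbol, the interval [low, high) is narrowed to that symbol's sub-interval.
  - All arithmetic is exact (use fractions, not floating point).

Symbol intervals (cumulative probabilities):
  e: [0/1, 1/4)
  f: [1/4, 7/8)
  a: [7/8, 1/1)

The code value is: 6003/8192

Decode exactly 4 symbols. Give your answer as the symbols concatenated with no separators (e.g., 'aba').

Step 1: interval [0/1, 1/1), width = 1/1 - 0/1 = 1/1
  'e': [0/1 + 1/1*0/1, 0/1 + 1/1*1/4) = [0/1, 1/4)
  'f': [0/1 + 1/1*1/4, 0/1 + 1/1*7/8) = [1/4, 7/8) <- contains code 6003/8192
  'a': [0/1 + 1/1*7/8, 0/1 + 1/1*1/1) = [7/8, 1/1)
  emit 'f', narrow to [1/4, 7/8)
Step 2: interval [1/4, 7/8), width = 7/8 - 1/4 = 5/8
  'e': [1/4 + 5/8*0/1, 1/4 + 5/8*1/4) = [1/4, 13/32)
  'f': [1/4 + 5/8*1/4, 1/4 + 5/8*7/8) = [13/32, 51/64) <- contains code 6003/8192
  'a': [1/4 + 5/8*7/8, 1/4 + 5/8*1/1) = [51/64, 7/8)
  emit 'f', narrow to [13/32, 51/64)
Step 3: interval [13/32, 51/64), width = 51/64 - 13/32 = 25/64
  'e': [13/32 + 25/64*0/1, 13/32 + 25/64*1/4) = [13/32, 129/256)
  'f': [13/32 + 25/64*1/4, 13/32 + 25/64*7/8) = [129/256, 383/512) <- contains code 6003/8192
  'a': [13/32 + 25/64*7/8, 13/32 + 25/64*1/1) = [383/512, 51/64)
  emit 'f', narrow to [129/256, 383/512)
Step 4: interval [129/256, 383/512), width = 383/512 - 129/256 = 125/512
  'e': [129/256 + 125/512*0/1, 129/256 + 125/512*1/4) = [129/256, 1157/2048)
  'f': [129/256 + 125/512*1/4, 129/256 + 125/512*7/8) = [1157/2048, 2939/4096)
  'a': [129/256 + 125/512*7/8, 129/256 + 125/512*1/1) = [2939/4096, 383/512) <- contains code 6003/8192
  emit 'a', narrow to [2939/4096, 383/512)

Answer: fffa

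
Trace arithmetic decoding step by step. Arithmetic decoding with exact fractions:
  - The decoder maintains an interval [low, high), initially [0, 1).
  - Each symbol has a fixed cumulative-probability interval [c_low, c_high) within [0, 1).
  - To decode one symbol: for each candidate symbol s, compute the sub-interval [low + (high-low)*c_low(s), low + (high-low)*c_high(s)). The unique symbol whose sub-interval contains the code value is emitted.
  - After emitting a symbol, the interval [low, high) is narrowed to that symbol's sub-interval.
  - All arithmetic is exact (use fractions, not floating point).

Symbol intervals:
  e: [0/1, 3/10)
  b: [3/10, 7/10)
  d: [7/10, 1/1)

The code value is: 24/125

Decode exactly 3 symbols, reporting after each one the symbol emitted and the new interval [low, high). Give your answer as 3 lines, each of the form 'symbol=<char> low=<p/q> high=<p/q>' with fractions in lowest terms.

Answer: symbol=e low=0/1 high=3/10
symbol=b low=9/100 high=21/100
symbol=d low=87/500 high=21/100

Derivation:
Step 1: interval [0/1, 1/1), width = 1/1 - 0/1 = 1/1
  'e': [0/1 + 1/1*0/1, 0/1 + 1/1*3/10) = [0/1, 3/10) <- contains code 24/125
  'b': [0/1 + 1/1*3/10, 0/1 + 1/1*7/10) = [3/10, 7/10)
  'd': [0/1 + 1/1*7/10, 0/1 + 1/1*1/1) = [7/10, 1/1)
  emit 'e', narrow to [0/1, 3/10)
Step 2: interval [0/1, 3/10), width = 3/10 - 0/1 = 3/10
  'e': [0/1 + 3/10*0/1, 0/1 + 3/10*3/10) = [0/1, 9/100)
  'b': [0/1 + 3/10*3/10, 0/1 + 3/10*7/10) = [9/100, 21/100) <- contains code 24/125
  'd': [0/1 + 3/10*7/10, 0/1 + 3/10*1/1) = [21/100, 3/10)
  emit 'b', narrow to [9/100, 21/100)
Step 3: interval [9/100, 21/100), width = 21/100 - 9/100 = 3/25
  'e': [9/100 + 3/25*0/1, 9/100 + 3/25*3/10) = [9/100, 63/500)
  'b': [9/100 + 3/25*3/10, 9/100 + 3/25*7/10) = [63/500, 87/500)
  'd': [9/100 + 3/25*7/10, 9/100 + 3/25*1/1) = [87/500, 21/100) <- contains code 24/125
  emit 'd', narrow to [87/500, 21/100)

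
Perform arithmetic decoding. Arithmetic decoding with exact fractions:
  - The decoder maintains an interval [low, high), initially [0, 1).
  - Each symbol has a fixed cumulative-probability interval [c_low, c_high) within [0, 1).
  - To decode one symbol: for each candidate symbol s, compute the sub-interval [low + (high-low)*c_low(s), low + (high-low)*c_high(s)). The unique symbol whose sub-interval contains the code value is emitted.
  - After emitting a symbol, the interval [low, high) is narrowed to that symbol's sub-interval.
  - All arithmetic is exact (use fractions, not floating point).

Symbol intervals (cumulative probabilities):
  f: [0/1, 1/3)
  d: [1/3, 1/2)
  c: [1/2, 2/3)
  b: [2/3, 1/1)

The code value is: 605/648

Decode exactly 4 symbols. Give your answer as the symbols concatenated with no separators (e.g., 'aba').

Step 1: interval [0/1, 1/1), width = 1/1 - 0/1 = 1/1
  'f': [0/1 + 1/1*0/1, 0/1 + 1/1*1/3) = [0/1, 1/3)
  'd': [0/1 + 1/1*1/3, 0/1 + 1/1*1/2) = [1/3, 1/2)
  'c': [0/1 + 1/1*1/2, 0/1 + 1/1*2/3) = [1/2, 2/3)
  'b': [0/1 + 1/1*2/3, 0/1 + 1/1*1/1) = [2/3, 1/1) <- contains code 605/648
  emit 'b', narrow to [2/3, 1/1)
Step 2: interval [2/3, 1/1), width = 1/1 - 2/3 = 1/3
  'f': [2/3 + 1/3*0/1, 2/3 + 1/3*1/3) = [2/3, 7/9)
  'd': [2/3 + 1/3*1/3, 2/3 + 1/3*1/2) = [7/9, 5/6)
  'c': [2/3 + 1/3*1/2, 2/3 + 1/3*2/3) = [5/6, 8/9)
  'b': [2/3 + 1/3*2/3, 2/3 + 1/3*1/1) = [8/9, 1/1) <- contains code 605/648
  emit 'b', narrow to [8/9, 1/1)
Step 3: interval [8/9, 1/1), width = 1/1 - 8/9 = 1/9
  'f': [8/9 + 1/9*0/1, 8/9 + 1/9*1/3) = [8/9, 25/27)
  'd': [8/9 + 1/9*1/3, 8/9 + 1/9*1/2) = [25/27, 17/18) <- contains code 605/648
  'c': [8/9 + 1/9*1/2, 8/9 + 1/9*2/3) = [17/18, 26/27)
  'b': [8/9 + 1/9*2/3, 8/9 + 1/9*1/1) = [26/27, 1/1)
  emit 'd', narrow to [25/27, 17/18)
Step 4: interval [25/27, 17/18), width = 17/18 - 25/27 = 1/54
  'f': [25/27 + 1/54*0/1, 25/27 + 1/54*1/3) = [25/27, 151/162)
  'd': [25/27 + 1/54*1/3, 25/27 + 1/54*1/2) = [151/162, 101/108) <- contains code 605/648
  'c': [25/27 + 1/54*1/2, 25/27 + 1/54*2/3) = [101/108, 76/81)
  'b': [25/27 + 1/54*2/3, 25/27 + 1/54*1/1) = [76/81, 17/18)
  emit 'd', narrow to [151/162, 101/108)

Answer: bbdd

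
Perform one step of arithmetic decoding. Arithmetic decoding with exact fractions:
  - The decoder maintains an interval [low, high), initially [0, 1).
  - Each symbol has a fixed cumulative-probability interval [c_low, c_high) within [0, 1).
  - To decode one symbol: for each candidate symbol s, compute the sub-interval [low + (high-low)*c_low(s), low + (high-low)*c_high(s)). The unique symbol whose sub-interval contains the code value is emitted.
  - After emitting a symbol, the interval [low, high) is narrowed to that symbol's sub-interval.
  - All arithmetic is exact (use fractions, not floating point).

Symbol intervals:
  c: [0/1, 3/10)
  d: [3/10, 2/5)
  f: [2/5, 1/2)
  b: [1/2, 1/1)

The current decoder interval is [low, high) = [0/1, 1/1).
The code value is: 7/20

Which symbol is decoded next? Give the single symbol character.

Answer: d

Derivation:
Interval width = high − low = 1/1 − 0/1 = 1/1
Scaled code = (code − low) / width = (7/20 − 0/1) / 1/1 = 7/20
  c: [0/1, 3/10) 
  d: [3/10, 2/5) ← scaled code falls here ✓
  f: [2/5, 1/2) 
  b: [1/2, 1/1) 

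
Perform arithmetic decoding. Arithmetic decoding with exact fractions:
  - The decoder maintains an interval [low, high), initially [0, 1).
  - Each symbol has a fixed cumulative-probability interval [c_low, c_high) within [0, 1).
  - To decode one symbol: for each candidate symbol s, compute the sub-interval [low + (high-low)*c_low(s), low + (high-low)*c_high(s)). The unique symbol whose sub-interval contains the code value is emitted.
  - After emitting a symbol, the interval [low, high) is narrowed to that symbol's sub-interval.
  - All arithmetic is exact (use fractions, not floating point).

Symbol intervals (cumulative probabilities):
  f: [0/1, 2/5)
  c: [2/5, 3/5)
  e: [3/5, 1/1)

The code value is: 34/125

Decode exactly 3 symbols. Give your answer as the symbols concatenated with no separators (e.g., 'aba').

Step 1: interval [0/1, 1/1), width = 1/1 - 0/1 = 1/1
  'f': [0/1 + 1/1*0/1, 0/1 + 1/1*2/5) = [0/1, 2/5) <- contains code 34/125
  'c': [0/1 + 1/1*2/5, 0/1 + 1/1*3/5) = [2/5, 3/5)
  'e': [0/1 + 1/1*3/5, 0/1 + 1/1*1/1) = [3/5, 1/1)
  emit 'f', narrow to [0/1, 2/5)
Step 2: interval [0/1, 2/5), width = 2/5 - 0/1 = 2/5
  'f': [0/1 + 2/5*0/1, 0/1 + 2/5*2/5) = [0/1, 4/25)
  'c': [0/1 + 2/5*2/5, 0/1 + 2/5*3/5) = [4/25, 6/25)
  'e': [0/1 + 2/5*3/5, 0/1 + 2/5*1/1) = [6/25, 2/5) <- contains code 34/125
  emit 'e', narrow to [6/25, 2/5)
Step 3: interval [6/25, 2/5), width = 2/5 - 6/25 = 4/25
  'f': [6/25 + 4/25*0/1, 6/25 + 4/25*2/5) = [6/25, 38/125) <- contains code 34/125
  'c': [6/25 + 4/25*2/5, 6/25 + 4/25*3/5) = [38/125, 42/125)
  'e': [6/25 + 4/25*3/5, 6/25 + 4/25*1/1) = [42/125, 2/5)
  emit 'f', narrow to [6/25, 38/125)

Answer: fef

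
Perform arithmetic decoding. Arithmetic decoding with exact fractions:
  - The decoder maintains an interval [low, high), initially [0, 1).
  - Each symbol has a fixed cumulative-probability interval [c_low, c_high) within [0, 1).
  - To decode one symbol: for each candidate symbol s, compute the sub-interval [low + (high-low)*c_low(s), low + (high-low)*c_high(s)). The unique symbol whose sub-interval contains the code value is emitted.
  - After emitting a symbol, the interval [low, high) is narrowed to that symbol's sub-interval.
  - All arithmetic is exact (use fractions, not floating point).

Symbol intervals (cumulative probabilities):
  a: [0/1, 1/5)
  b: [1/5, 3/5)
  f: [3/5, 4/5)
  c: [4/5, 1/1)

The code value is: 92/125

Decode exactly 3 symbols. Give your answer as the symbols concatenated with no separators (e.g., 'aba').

Answer: ffb

Derivation:
Step 1: interval [0/1, 1/1), width = 1/1 - 0/1 = 1/1
  'a': [0/1 + 1/1*0/1, 0/1 + 1/1*1/5) = [0/1, 1/5)
  'b': [0/1 + 1/1*1/5, 0/1 + 1/1*3/5) = [1/5, 3/5)
  'f': [0/1 + 1/1*3/5, 0/1 + 1/1*4/5) = [3/5, 4/5) <- contains code 92/125
  'c': [0/1 + 1/1*4/5, 0/1 + 1/1*1/1) = [4/5, 1/1)
  emit 'f', narrow to [3/5, 4/5)
Step 2: interval [3/5, 4/5), width = 4/5 - 3/5 = 1/5
  'a': [3/5 + 1/5*0/1, 3/5 + 1/5*1/5) = [3/5, 16/25)
  'b': [3/5 + 1/5*1/5, 3/5 + 1/5*3/5) = [16/25, 18/25)
  'f': [3/5 + 1/5*3/5, 3/5 + 1/5*4/5) = [18/25, 19/25) <- contains code 92/125
  'c': [3/5 + 1/5*4/5, 3/5 + 1/5*1/1) = [19/25, 4/5)
  emit 'f', narrow to [18/25, 19/25)
Step 3: interval [18/25, 19/25), width = 19/25 - 18/25 = 1/25
  'a': [18/25 + 1/25*0/1, 18/25 + 1/25*1/5) = [18/25, 91/125)
  'b': [18/25 + 1/25*1/5, 18/25 + 1/25*3/5) = [91/125, 93/125) <- contains code 92/125
  'f': [18/25 + 1/25*3/5, 18/25 + 1/25*4/5) = [93/125, 94/125)
  'c': [18/25 + 1/25*4/5, 18/25 + 1/25*1/1) = [94/125, 19/25)
  emit 'b', narrow to [91/125, 93/125)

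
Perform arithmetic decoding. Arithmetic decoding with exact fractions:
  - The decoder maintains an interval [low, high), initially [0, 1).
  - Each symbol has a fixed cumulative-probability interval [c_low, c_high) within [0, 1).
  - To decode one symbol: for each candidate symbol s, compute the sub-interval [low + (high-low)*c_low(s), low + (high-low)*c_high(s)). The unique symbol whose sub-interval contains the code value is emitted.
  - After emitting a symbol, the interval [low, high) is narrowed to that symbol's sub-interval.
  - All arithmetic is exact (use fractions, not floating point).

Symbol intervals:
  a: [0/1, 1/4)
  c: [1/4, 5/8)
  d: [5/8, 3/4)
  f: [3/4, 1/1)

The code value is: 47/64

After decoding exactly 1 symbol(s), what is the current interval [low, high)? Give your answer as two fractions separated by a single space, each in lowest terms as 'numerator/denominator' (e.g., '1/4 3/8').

Step 1: interval [0/1, 1/1), width = 1/1 - 0/1 = 1/1
  'a': [0/1 + 1/1*0/1, 0/1 + 1/1*1/4) = [0/1, 1/4)
  'c': [0/1 + 1/1*1/4, 0/1 + 1/1*5/8) = [1/4, 5/8)
  'd': [0/1 + 1/1*5/8, 0/1 + 1/1*3/4) = [5/8, 3/4) <- contains code 47/64
  'f': [0/1 + 1/1*3/4, 0/1 + 1/1*1/1) = [3/4, 1/1)
  emit 'd', narrow to [5/8, 3/4)

Answer: 5/8 3/4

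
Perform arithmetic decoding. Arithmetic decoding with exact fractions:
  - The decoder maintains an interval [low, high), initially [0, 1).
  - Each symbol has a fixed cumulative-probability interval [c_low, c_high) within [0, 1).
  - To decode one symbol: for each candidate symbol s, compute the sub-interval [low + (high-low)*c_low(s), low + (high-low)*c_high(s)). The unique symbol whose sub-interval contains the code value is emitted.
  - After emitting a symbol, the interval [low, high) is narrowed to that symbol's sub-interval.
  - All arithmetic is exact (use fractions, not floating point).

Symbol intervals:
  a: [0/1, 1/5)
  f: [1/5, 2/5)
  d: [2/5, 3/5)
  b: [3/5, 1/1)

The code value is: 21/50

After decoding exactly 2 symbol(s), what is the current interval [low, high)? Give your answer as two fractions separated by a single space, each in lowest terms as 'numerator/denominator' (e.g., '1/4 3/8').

Step 1: interval [0/1, 1/1), width = 1/1 - 0/1 = 1/1
  'a': [0/1 + 1/1*0/1, 0/1 + 1/1*1/5) = [0/1, 1/5)
  'f': [0/1 + 1/1*1/5, 0/1 + 1/1*2/5) = [1/5, 2/5)
  'd': [0/1 + 1/1*2/5, 0/1 + 1/1*3/5) = [2/5, 3/5) <- contains code 21/50
  'b': [0/1 + 1/1*3/5, 0/1 + 1/1*1/1) = [3/5, 1/1)
  emit 'd', narrow to [2/5, 3/5)
Step 2: interval [2/5, 3/5), width = 3/5 - 2/5 = 1/5
  'a': [2/5 + 1/5*0/1, 2/5 + 1/5*1/5) = [2/5, 11/25) <- contains code 21/50
  'f': [2/5 + 1/5*1/5, 2/5 + 1/5*2/5) = [11/25, 12/25)
  'd': [2/5 + 1/5*2/5, 2/5 + 1/5*3/5) = [12/25, 13/25)
  'b': [2/5 + 1/5*3/5, 2/5 + 1/5*1/1) = [13/25, 3/5)
  emit 'a', narrow to [2/5, 11/25)

Answer: 2/5 11/25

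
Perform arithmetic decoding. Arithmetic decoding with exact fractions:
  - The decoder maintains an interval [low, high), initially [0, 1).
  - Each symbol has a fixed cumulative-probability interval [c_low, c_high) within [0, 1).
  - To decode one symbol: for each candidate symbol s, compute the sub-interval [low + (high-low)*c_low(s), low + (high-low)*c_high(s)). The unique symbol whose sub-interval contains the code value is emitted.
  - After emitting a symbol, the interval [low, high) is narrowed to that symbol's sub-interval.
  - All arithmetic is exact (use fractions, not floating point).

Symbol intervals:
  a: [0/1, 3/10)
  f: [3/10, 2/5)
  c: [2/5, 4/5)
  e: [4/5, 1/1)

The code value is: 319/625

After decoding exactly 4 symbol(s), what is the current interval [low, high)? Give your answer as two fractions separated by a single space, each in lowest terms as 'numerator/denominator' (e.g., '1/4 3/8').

Step 1: interval [0/1, 1/1), width = 1/1 - 0/1 = 1/1
  'a': [0/1 + 1/1*0/1, 0/1 + 1/1*3/10) = [0/1, 3/10)
  'f': [0/1 + 1/1*3/10, 0/1 + 1/1*2/5) = [3/10, 2/5)
  'c': [0/1 + 1/1*2/5, 0/1 + 1/1*4/5) = [2/5, 4/5) <- contains code 319/625
  'e': [0/1 + 1/1*4/5, 0/1 + 1/1*1/1) = [4/5, 1/1)
  emit 'c', narrow to [2/5, 4/5)
Step 2: interval [2/5, 4/5), width = 4/5 - 2/5 = 2/5
  'a': [2/5 + 2/5*0/1, 2/5 + 2/5*3/10) = [2/5, 13/25) <- contains code 319/625
  'f': [2/5 + 2/5*3/10, 2/5 + 2/5*2/5) = [13/25, 14/25)
  'c': [2/5 + 2/5*2/5, 2/5 + 2/5*4/5) = [14/25, 18/25)
  'e': [2/5 + 2/5*4/5, 2/5 + 2/5*1/1) = [18/25, 4/5)
  emit 'a', narrow to [2/5, 13/25)
Step 3: interval [2/5, 13/25), width = 13/25 - 2/5 = 3/25
  'a': [2/5 + 3/25*0/1, 2/5 + 3/25*3/10) = [2/5, 109/250)
  'f': [2/5 + 3/25*3/10, 2/5 + 3/25*2/5) = [109/250, 56/125)
  'c': [2/5 + 3/25*2/5, 2/5 + 3/25*4/5) = [56/125, 62/125)
  'e': [2/5 + 3/25*4/5, 2/5 + 3/25*1/1) = [62/125, 13/25) <- contains code 319/625
  emit 'e', narrow to [62/125, 13/25)
Step 4: interval [62/125, 13/25), width = 13/25 - 62/125 = 3/125
  'a': [62/125 + 3/125*0/1, 62/125 + 3/125*3/10) = [62/125, 629/1250)
  'f': [62/125 + 3/125*3/10, 62/125 + 3/125*2/5) = [629/1250, 316/625)
  'c': [62/125 + 3/125*2/5, 62/125 + 3/125*4/5) = [316/625, 322/625) <- contains code 319/625
  'e': [62/125 + 3/125*4/5, 62/125 + 3/125*1/1) = [322/625, 13/25)
  emit 'c', narrow to [316/625, 322/625)

Answer: 316/625 322/625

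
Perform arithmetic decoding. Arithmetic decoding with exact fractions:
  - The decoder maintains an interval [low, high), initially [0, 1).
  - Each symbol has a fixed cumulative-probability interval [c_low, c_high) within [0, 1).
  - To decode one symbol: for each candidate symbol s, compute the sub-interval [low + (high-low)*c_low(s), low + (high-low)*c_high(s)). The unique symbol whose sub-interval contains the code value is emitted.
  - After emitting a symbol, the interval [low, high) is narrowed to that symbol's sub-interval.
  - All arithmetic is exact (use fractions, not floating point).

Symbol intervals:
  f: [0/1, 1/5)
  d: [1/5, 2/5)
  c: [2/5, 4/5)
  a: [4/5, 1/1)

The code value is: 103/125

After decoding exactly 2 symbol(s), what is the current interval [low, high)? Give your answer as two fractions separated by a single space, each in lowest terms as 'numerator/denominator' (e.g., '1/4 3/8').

Step 1: interval [0/1, 1/1), width = 1/1 - 0/1 = 1/1
  'f': [0/1 + 1/1*0/1, 0/1 + 1/1*1/5) = [0/1, 1/5)
  'd': [0/1 + 1/1*1/5, 0/1 + 1/1*2/5) = [1/5, 2/5)
  'c': [0/1 + 1/1*2/5, 0/1 + 1/1*4/5) = [2/5, 4/5)
  'a': [0/1 + 1/1*4/5, 0/1 + 1/1*1/1) = [4/5, 1/1) <- contains code 103/125
  emit 'a', narrow to [4/5, 1/1)
Step 2: interval [4/5, 1/1), width = 1/1 - 4/5 = 1/5
  'f': [4/5 + 1/5*0/1, 4/5 + 1/5*1/5) = [4/5, 21/25) <- contains code 103/125
  'd': [4/5 + 1/5*1/5, 4/5 + 1/5*2/5) = [21/25, 22/25)
  'c': [4/5 + 1/5*2/5, 4/5 + 1/5*4/5) = [22/25, 24/25)
  'a': [4/5 + 1/5*4/5, 4/5 + 1/5*1/1) = [24/25, 1/1)
  emit 'f', narrow to [4/5, 21/25)

Answer: 4/5 21/25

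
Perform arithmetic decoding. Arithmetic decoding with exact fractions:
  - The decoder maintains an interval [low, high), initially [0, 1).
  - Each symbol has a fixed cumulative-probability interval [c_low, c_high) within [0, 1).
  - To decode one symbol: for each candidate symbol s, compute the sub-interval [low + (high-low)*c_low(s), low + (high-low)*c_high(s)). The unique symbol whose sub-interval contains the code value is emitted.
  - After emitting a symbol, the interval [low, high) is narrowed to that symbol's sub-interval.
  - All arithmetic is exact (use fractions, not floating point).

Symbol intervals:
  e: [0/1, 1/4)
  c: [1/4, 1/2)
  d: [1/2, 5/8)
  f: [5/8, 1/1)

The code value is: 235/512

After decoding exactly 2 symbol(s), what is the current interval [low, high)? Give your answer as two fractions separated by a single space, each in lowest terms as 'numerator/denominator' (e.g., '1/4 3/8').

Answer: 13/32 1/2

Derivation:
Step 1: interval [0/1, 1/1), width = 1/1 - 0/1 = 1/1
  'e': [0/1 + 1/1*0/1, 0/1 + 1/1*1/4) = [0/1, 1/4)
  'c': [0/1 + 1/1*1/4, 0/1 + 1/1*1/2) = [1/4, 1/2) <- contains code 235/512
  'd': [0/1 + 1/1*1/2, 0/1 + 1/1*5/8) = [1/2, 5/8)
  'f': [0/1 + 1/1*5/8, 0/1 + 1/1*1/1) = [5/8, 1/1)
  emit 'c', narrow to [1/4, 1/2)
Step 2: interval [1/4, 1/2), width = 1/2 - 1/4 = 1/4
  'e': [1/4 + 1/4*0/1, 1/4 + 1/4*1/4) = [1/4, 5/16)
  'c': [1/4 + 1/4*1/4, 1/4 + 1/4*1/2) = [5/16, 3/8)
  'd': [1/4 + 1/4*1/2, 1/4 + 1/4*5/8) = [3/8, 13/32)
  'f': [1/4 + 1/4*5/8, 1/4 + 1/4*1/1) = [13/32, 1/2) <- contains code 235/512
  emit 'f', narrow to [13/32, 1/2)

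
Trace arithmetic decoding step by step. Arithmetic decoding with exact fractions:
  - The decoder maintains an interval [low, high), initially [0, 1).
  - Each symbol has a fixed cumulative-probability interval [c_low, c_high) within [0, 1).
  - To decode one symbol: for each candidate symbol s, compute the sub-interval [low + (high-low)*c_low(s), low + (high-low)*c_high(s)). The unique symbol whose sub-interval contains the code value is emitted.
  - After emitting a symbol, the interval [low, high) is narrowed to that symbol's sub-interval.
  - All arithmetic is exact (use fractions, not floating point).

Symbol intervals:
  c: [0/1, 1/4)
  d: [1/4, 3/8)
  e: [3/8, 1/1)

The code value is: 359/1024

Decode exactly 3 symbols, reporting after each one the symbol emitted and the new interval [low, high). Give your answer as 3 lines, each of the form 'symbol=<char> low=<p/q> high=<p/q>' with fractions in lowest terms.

Step 1: interval [0/1, 1/1), width = 1/1 - 0/1 = 1/1
  'c': [0/1 + 1/1*0/1, 0/1 + 1/1*1/4) = [0/1, 1/4)
  'd': [0/1 + 1/1*1/4, 0/1 + 1/1*3/8) = [1/4, 3/8) <- contains code 359/1024
  'e': [0/1 + 1/1*3/8, 0/1 + 1/1*1/1) = [3/8, 1/1)
  emit 'd', narrow to [1/4, 3/8)
Step 2: interval [1/4, 3/8), width = 3/8 - 1/4 = 1/8
  'c': [1/4 + 1/8*0/1, 1/4 + 1/8*1/4) = [1/4, 9/32)
  'd': [1/4 + 1/8*1/4, 1/4 + 1/8*3/8) = [9/32, 19/64)
  'e': [1/4 + 1/8*3/8, 1/4 + 1/8*1/1) = [19/64, 3/8) <- contains code 359/1024
  emit 'e', narrow to [19/64, 3/8)
Step 3: interval [19/64, 3/8), width = 3/8 - 19/64 = 5/64
  'c': [19/64 + 5/64*0/1, 19/64 + 5/64*1/4) = [19/64, 81/256)
  'd': [19/64 + 5/64*1/4, 19/64 + 5/64*3/8) = [81/256, 167/512)
  'e': [19/64 + 5/64*3/8, 19/64 + 5/64*1/1) = [167/512, 3/8) <- contains code 359/1024
  emit 'e', narrow to [167/512, 3/8)

Answer: symbol=d low=1/4 high=3/8
symbol=e low=19/64 high=3/8
symbol=e low=167/512 high=3/8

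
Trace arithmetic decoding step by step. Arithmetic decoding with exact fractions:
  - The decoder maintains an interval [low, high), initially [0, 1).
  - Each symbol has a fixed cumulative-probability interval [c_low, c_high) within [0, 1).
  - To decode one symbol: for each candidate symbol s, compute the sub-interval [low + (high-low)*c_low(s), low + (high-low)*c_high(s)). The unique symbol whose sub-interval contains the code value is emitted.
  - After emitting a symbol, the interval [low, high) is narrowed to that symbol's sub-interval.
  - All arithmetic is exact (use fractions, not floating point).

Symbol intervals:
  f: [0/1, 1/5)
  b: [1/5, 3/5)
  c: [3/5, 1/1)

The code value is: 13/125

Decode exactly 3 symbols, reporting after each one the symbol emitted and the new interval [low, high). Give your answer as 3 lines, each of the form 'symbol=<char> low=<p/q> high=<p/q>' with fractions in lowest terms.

Step 1: interval [0/1, 1/1), width = 1/1 - 0/1 = 1/1
  'f': [0/1 + 1/1*0/1, 0/1 + 1/1*1/5) = [0/1, 1/5) <- contains code 13/125
  'b': [0/1 + 1/1*1/5, 0/1 + 1/1*3/5) = [1/5, 3/5)
  'c': [0/1 + 1/1*3/5, 0/1 + 1/1*1/1) = [3/5, 1/1)
  emit 'f', narrow to [0/1, 1/5)
Step 2: interval [0/1, 1/5), width = 1/5 - 0/1 = 1/5
  'f': [0/1 + 1/5*0/1, 0/1 + 1/5*1/5) = [0/1, 1/25)
  'b': [0/1 + 1/5*1/5, 0/1 + 1/5*3/5) = [1/25, 3/25) <- contains code 13/125
  'c': [0/1 + 1/5*3/5, 0/1 + 1/5*1/1) = [3/25, 1/5)
  emit 'b', narrow to [1/25, 3/25)
Step 3: interval [1/25, 3/25), width = 3/25 - 1/25 = 2/25
  'f': [1/25 + 2/25*0/1, 1/25 + 2/25*1/5) = [1/25, 7/125)
  'b': [1/25 + 2/25*1/5, 1/25 + 2/25*3/5) = [7/125, 11/125)
  'c': [1/25 + 2/25*3/5, 1/25 + 2/25*1/1) = [11/125, 3/25) <- contains code 13/125
  emit 'c', narrow to [11/125, 3/25)

Answer: symbol=f low=0/1 high=1/5
symbol=b low=1/25 high=3/25
symbol=c low=11/125 high=3/25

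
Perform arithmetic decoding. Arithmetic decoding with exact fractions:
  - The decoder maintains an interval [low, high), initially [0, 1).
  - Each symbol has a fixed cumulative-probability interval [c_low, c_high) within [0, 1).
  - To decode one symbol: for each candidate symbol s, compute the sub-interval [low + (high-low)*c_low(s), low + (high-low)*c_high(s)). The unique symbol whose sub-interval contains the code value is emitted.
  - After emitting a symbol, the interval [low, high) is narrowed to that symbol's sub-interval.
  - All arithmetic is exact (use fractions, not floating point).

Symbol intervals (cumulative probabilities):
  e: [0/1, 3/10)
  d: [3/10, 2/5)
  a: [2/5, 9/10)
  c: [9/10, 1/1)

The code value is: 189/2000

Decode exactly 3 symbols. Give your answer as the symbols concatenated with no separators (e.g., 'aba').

Step 1: interval [0/1, 1/1), width = 1/1 - 0/1 = 1/1
  'e': [0/1 + 1/1*0/1, 0/1 + 1/1*3/10) = [0/1, 3/10) <- contains code 189/2000
  'd': [0/1 + 1/1*3/10, 0/1 + 1/1*2/5) = [3/10, 2/5)
  'a': [0/1 + 1/1*2/5, 0/1 + 1/1*9/10) = [2/5, 9/10)
  'c': [0/1 + 1/1*9/10, 0/1 + 1/1*1/1) = [9/10, 1/1)
  emit 'e', narrow to [0/1, 3/10)
Step 2: interval [0/1, 3/10), width = 3/10 - 0/1 = 3/10
  'e': [0/1 + 3/10*0/1, 0/1 + 3/10*3/10) = [0/1, 9/100)
  'd': [0/1 + 3/10*3/10, 0/1 + 3/10*2/5) = [9/100, 3/25) <- contains code 189/2000
  'a': [0/1 + 3/10*2/5, 0/1 + 3/10*9/10) = [3/25, 27/100)
  'c': [0/1 + 3/10*9/10, 0/1 + 3/10*1/1) = [27/100, 3/10)
  emit 'd', narrow to [9/100, 3/25)
Step 3: interval [9/100, 3/25), width = 3/25 - 9/100 = 3/100
  'e': [9/100 + 3/100*0/1, 9/100 + 3/100*3/10) = [9/100, 99/1000) <- contains code 189/2000
  'd': [9/100 + 3/100*3/10, 9/100 + 3/100*2/5) = [99/1000, 51/500)
  'a': [9/100 + 3/100*2/5, 9/100 + 3/100*9/10) = [51/500, 117/1000)
  'c': [9/100 + 3/100*9/10, 9/100 + 3/100*1/1) = [117/1000, 3/25)
  emit 'e', narrow to [9/100, 99/1000)

Answer: ede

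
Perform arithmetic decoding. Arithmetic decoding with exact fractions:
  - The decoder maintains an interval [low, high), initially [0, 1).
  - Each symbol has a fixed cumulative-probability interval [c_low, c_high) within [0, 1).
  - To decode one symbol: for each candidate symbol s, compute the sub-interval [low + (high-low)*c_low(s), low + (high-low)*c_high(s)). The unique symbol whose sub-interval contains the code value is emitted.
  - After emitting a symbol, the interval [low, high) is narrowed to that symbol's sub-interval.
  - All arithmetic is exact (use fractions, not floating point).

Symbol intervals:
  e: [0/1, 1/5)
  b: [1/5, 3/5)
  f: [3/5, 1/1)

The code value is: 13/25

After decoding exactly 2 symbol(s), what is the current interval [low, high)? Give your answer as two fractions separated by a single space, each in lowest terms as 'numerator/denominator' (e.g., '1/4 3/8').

Step 1: interval [0/1, 1/1), width = 1/1 - 0/1 = 1/1
  'e': [0/1 + 1/1*0/1, 0/1 + 1/1*1/5) = [0/1, 1/5)
  'b': [0/1 + 1/1*1/5, 0/1 + 1/1*3/5) = [1/5, 3/5) <- contains code 13/25
  'f': [0/1 + 1/1*3/5, 0/1 + 1/1*1/1) = [3/5, 1/1)
  emit 'b', narrow to [1/5, 3/5)
Step 2: interval [1/5, 3/5), width = 3/5 - 1/5 = 2/5
  'e': [1/5 + 2/5*0/1, 1/5 + 2/5*1/5) = [1/5, 7/25)
  'b': [1/5 + 2/5*1/5, 1/5 + 2/5*3/5) = [7/25, 11/25)
  'f': [1/5 + 2/5*3/5, 1/5 + 2/5*1/1) = [11/25, 3/5) <- contains code 13/25
  emit 'f', narrow to [11/25, 3/5)

Answer: 11/25 3/5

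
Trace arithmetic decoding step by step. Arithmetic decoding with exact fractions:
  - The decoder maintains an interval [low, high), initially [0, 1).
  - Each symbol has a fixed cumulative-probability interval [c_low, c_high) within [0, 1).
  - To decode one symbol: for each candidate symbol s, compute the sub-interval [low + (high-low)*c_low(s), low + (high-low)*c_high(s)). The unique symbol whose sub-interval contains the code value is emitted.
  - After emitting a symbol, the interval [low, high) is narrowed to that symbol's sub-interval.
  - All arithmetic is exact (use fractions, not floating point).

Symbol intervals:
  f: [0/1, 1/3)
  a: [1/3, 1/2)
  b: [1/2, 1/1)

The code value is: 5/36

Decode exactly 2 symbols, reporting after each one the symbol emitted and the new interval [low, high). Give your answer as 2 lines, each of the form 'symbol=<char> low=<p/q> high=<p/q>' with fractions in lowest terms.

Answer: symbol=f low=0/1 high=1/3
symbol=a low=1/9 high=1/6

Derivation:
Step 1: interval [0/1, 1/1), width = 1/1 - 0/1 = 1/1
  'f': [0/1 + 1/1*0/1, 0/1 + 1/1*1/3) = [0/1, 1/3) <- contains code 5/36
  'a': [0/1 + 1/1*1/3, 0/1 + 1/1*1/2) = [1/3, 1/2)
  'b': [0/1 + 1/1*1/2, 0/1 + 1/1*1/1) = [1/2, 1/1)
  emit 'f', narrow to [0/1, 1/3)
Step 2: interval [0/1, 1/3), width = 1/3 - 0/1 = 1/3
  'f': [0/1 + 1/3*0/1, 0/1 + 1/3*1/3) = [0/1, 1/9)
  'a': [0/1 + 1/3*1/3, 0/1 + 1/3*1/2) = [1/9, 1/6) <- contains code 5/36
  'b': [0/1 + 1/3*1/2, 0/1 + 1/3*1/1) = [1/6, 1/3)
  emit 'a', narrow to [1/9, 1/6)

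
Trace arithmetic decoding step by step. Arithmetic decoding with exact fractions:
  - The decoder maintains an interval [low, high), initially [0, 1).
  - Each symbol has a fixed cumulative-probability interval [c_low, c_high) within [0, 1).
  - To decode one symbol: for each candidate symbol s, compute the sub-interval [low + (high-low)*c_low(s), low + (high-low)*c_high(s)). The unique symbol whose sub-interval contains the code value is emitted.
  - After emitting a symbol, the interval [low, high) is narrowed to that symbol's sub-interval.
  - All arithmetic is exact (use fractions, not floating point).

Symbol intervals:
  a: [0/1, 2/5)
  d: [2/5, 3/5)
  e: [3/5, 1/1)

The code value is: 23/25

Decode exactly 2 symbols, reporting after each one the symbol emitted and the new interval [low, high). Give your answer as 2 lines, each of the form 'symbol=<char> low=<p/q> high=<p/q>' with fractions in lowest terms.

Answer: symbol=e low=3/5 high=1/1
symbol=e low=21/25 high=1/1

Derivation:
Step 1: interval [0/1, 1/1), width = 1/1 - 0/1 = 1/1
  'a': [0/1 + 1/1*0/1, 0/1 + 1/1*2/5) = [0/1, 2/5)
  'd': [0/1 + 1/1*2/5, 0/1 + 1/1*3/5) = [2/5, 3/5)
  'e': [0/1 + 1/1*3/5, 0/1 + 1/1*1/1) = [3/5, 1/1) <- contains code 23/25
  emit 'e', narrow to [3/5, 1/1)
Step 2: interval [3/5, 1/1), width = 1/1 - 3/5 = 2/5
  'a': [3/5 + 2/5*0/1, 3/5 + 2/5*2/5) = [3/5, 19/25)
  'd': [3/5 + 2/5*2/5, 3/5 + 2/5*3/5) = [19/25, 21/25)
  'e': [3/5 + 2/5*3/5, 3/5 + 2/5*1/1) = [21/25, 1/1) <- contains code 23/25
  emit 'e', narrow to [21/25, 1/1)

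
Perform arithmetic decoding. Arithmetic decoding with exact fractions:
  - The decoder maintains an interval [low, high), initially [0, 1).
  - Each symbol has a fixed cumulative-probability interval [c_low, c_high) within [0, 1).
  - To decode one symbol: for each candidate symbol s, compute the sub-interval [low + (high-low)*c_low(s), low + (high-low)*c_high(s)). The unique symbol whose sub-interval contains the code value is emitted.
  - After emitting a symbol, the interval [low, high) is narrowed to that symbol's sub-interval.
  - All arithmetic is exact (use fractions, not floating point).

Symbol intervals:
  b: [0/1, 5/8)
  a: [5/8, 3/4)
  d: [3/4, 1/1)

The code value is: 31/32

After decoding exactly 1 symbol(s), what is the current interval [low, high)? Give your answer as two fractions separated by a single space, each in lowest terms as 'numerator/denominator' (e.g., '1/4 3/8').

Answer: 3/4 1/1

Derivation:
Step 1: interval [0/1, 1/1), width = 1/1 - 0/1 = 1/1
  'b': [0/1 + 1/1*0/1, 0/1 + 1/1*5/8) = [0/1, 5/8)
  'a': [0/1 + 1/1*5/8, 0/1 + 1/1*3/4) = [5/8, 3/4)
  'd': [0/1 + 1/1*3/4, 0/1 + 1/1*1/1) = [3/4, 1/1) <- contains code 31/32
  emit 'd', narrow to [3/4, 1/1)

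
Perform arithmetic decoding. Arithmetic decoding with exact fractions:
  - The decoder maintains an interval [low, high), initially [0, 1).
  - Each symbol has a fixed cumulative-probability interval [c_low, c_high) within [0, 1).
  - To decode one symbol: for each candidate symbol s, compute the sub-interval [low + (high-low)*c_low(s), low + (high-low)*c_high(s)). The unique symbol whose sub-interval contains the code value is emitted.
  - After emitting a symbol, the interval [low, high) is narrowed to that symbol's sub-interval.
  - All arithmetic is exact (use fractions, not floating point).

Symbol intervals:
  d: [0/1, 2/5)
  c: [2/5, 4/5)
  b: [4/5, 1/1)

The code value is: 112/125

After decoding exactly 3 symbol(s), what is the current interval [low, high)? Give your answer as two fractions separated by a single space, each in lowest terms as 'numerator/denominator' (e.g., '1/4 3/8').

Answer: 22/25 114/125

Derivation:
Step 1: interval [0/1, 1/1), width = 1/1 - 0/1 = 1/1
  'd': [0/1 + 1/1*0/1, 0/1 + 1/1*2/5) = [0/1, 2/5)
  'c': [0/1 + 1/1*2/5, 0/1 + 1/1*4/5) = [2/5, 4/5)
  'b': [0/1 + 1/1*4/5, 0/1 + 1/1*1/1) = [4/5, 1/1) <- contains code 112/125
  emit 'b', narrow to [4/5, 1/1)
Step 2: interval [4/5, 1/1), width = 1/1 - 4/5 = 1/5
  'd': [4/5 + 1/5*0/1, 4/5 + 1/5*2/5) = [4/5, 22/25)
  'c': [4/5 + 1/5*2/5, 4/5 + 1/5*4/5) = [22/25, 24/25) <- contains code 112/125
  'b': [4/5 + 1/5*4/5, 4/5 + 1/5*1/1) = [24/25, 1/1)
  emit 'c', narrow to [22/25, 24/25)
Step 3: interval [22/25, 24/25), width = 24/25 - 22/25 = 2/25
  'd': [22/25 + 2/25*0/1, 22/25 + 2/25*2/5) = [22/25, 114/125) <- contains code 112/125
  'c': [22/25 + 2/25*2/5, 22/25 + 2/25*4/5) = [114/125, 118/125)
  'b': [22/25 + 2/25*4/5, 22/25 + 2/25*1/1) = [118/125, 24/25)
  emit 'd', narrow to [22/25, 114/125)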